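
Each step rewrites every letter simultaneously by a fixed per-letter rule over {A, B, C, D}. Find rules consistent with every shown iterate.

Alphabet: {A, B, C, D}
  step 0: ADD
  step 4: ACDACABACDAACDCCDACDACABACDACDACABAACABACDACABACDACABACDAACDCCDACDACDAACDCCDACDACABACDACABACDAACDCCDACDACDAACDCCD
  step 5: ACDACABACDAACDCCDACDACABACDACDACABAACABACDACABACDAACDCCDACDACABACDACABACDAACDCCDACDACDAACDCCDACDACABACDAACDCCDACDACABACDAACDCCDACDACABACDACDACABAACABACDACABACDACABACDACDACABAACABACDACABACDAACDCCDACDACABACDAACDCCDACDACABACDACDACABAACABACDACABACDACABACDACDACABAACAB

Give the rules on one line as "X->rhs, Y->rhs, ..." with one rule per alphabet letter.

  step 4 ⇒ step 5: ACDACABACDAACDCCDACDACABACDACDACABAACABACDACABACDACABACDAACDCCDACDACDAACDCCDACDACABACDACABACDAACDCCDACDACDAACDCCD ⇒ ACD·A·CAB·ACD·A·ACD·CCD·ACD·A·CAB·ACD·ACD·A·CAB·A·A·CAB·ACD·A·CAB·ACD·A·ACD·CCD·ACD·A·CAB·ACD·A·CAB·ACD·A·ACD·CCD·ACD·ACD·A·ACD·CCD·ACD·A·CAB·ACD·A·ACD·CCD·ACD·A·CAB·ACD·A·ACD·CCD·ACD·A·CAB·ACD·ACD·A·CAB·A·A·CAB·ACD·A·CAB·ACD·A·CAB·ACD·ACD·A·CAB·A·A·CAB·ACD·A·CAB·ACD·A·ACD·CCD·ACD·A·CAB·ACD·A·ACD·CCD·ACD·A·CAB·ACD·ACD·A·CAB·A·A·CAB·ACD·A·CAB·ACD·A·CAB·ACD·ACD·A·CAB·A·A·CAB
    A ↦ ACD
    B ↦ CCD
    C ↦ A
    D ↦ CAB

A->ACD, B->CCD, C->A, D->CAB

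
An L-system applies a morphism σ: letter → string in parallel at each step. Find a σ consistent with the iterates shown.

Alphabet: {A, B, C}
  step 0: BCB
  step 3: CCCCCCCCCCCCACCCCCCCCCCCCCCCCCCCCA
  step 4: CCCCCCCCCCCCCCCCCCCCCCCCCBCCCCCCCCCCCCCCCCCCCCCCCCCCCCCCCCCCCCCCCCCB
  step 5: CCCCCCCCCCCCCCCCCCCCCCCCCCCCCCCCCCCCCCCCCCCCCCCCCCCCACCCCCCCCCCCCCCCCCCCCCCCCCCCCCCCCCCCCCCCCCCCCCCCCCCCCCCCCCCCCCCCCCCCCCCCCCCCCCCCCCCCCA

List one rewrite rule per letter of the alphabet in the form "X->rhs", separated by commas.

  step 4 ⇒ step 5: CCCCCCCCCCCCCCCCCCCCCCCCCBCCCCCCCCCCCCCCCCCCCCCCCCCCCCCCCCCCCCCCCCCB ⇒ CC·CC·CC·CC·CC·CC·CC·CC·CC·CC·CC·CC·CC·CC·CC·CC·CC·CC·CC·CC·CC·CC·CC·CC·CC·CCA·CC·CC·CC·CC·CC·CC·CC·CC·CC·CC·CC·CC·CC·CC·CC·CC·CC·CC·CC·CC·CC·CC·CC·CC·CC·CC·CC·CC·CC·CC·CC·CC·CC·CC·CC·CC·CC·CC·CC·CC·CC·CCA
    B ↦ CCA
    C ↦ CC
  step 3 ⇒ step 4: CCCCCCCCCCCCACCCCCCCCCCCCCCCCCCCCA ⇒ CC·CC·CC·CC·CC·CC·CC·CC·CC·CC·CC·CC·CB·CC·CC·CC·CC·CC·CC·CC·CC·CC·CC·CC·CC·CC·CC·CC·CC·CC·CC·CC·CC·CB
    A ↦ CB

A->CB, B->CCA, C->CC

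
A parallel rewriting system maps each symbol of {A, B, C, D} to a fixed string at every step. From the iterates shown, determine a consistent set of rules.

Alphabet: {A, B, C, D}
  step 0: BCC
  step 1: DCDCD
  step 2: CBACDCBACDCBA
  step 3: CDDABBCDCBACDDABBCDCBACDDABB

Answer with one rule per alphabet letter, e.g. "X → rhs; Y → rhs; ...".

A->ABB, B->D, C->CD, D->CBA

  step 2 ⇒ step 3: CBACDCBACDCBA ⇒ CD·D·ABB·CD·CBA·CD·D·ABB·CD·CBA·CD·D·ABB
    A ↦ ABB
    B ↦ D
    C ↦ CD
    D ↦ CBA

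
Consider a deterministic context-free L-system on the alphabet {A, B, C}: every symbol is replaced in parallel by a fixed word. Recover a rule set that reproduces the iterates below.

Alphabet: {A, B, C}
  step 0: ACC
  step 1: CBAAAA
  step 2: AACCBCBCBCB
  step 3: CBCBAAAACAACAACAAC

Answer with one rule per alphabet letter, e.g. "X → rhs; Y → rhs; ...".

A->CB, B->C, C->AA

  step 2 ⇒ step 3: AACCBCBCBCB ⇒ CB·CB·AA·AA·C·AA·C·AA·C·AA·C
    A ↦ CB
    B ↦ C
    C ↦ AA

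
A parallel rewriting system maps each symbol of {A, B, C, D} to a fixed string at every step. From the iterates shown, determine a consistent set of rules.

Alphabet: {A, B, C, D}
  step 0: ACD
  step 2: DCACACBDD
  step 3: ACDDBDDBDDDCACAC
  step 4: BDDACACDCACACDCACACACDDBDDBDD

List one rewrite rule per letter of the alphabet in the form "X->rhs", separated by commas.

  step 3 ⇒ step 4: ACDDBDDBDDDCACAC ⇒ B·DD·AC·AC·DC·AC·AC·DC·AC·AC·AC·DD·B·DD·B·DD
    A ↦ B
    B ↦ DC
    C ↦ DD
    D ↦ AC

A->B, B->DC, C->DD, D->AC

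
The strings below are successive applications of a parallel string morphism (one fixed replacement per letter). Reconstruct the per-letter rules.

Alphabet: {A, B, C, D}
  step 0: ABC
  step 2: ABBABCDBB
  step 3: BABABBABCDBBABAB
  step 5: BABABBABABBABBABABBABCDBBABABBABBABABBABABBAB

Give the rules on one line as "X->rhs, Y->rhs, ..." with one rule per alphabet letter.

A->B, B->AB, C->CD, D->BB

  step 2 ⇒ step 3: ABBABCDBB ⇒ B·AB·AB·B·AB·CD·BB·AB·AB
    A ↦ B
    B ↦ AB
    C ↦ CD
    D ↦ BB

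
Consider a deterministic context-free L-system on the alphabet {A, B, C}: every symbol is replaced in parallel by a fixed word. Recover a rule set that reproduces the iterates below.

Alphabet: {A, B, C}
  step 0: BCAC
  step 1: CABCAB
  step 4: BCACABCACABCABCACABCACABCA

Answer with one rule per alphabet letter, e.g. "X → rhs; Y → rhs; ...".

A->CA, B->CA, C->B

  step 0 ⇒ step 1: BCAC ⇒ CA·B·CA·B
    A ↦ CA
    B ↦ CA
    C ↦ B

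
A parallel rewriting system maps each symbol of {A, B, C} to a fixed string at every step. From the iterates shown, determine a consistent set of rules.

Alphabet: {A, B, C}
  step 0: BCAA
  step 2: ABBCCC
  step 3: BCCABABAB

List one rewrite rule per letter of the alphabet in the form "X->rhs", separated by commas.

  step 2 ⇒ step 3: ABBCCC ⇒ B·C·C·AB·AB·AB
    A ↦ B
    B ↦ C
    C ↦ AB

A->B, B->C, C->AB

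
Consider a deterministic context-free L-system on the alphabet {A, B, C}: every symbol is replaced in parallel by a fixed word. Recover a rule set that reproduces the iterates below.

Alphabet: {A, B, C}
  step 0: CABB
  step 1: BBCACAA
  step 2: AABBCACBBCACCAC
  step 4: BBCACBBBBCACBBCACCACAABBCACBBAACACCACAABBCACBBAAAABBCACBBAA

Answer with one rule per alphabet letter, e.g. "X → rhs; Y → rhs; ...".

A->CAC, B->A, C->BB

  step 1 ⇒ step 2: BBCACAA ⇒ A·A·BB·CAC·BB·CAC·CAC
    A ↦ CAC
    B ↦ A
    C ↦ BB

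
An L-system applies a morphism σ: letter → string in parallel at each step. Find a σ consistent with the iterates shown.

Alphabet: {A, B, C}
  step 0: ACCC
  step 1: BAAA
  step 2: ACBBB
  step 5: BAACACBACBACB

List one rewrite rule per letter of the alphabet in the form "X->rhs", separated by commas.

A->B, B->AC, C->A

  step 1 ⇒ step 2: BAAA ⇒ AC·B·B·B
    A ↦ B
    B ↦ AC
  step 0 ⇒ step 1: ACCC ⇒ B·A·A·A
    C ↦ A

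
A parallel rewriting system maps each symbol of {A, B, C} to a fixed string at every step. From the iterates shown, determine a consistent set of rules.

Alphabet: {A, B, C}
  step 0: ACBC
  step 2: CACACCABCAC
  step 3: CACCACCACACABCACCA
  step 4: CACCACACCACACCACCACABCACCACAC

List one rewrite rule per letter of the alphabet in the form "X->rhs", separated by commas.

A->C, B->AB, C->CA

  step 3 ⇒ step 4: CACCACCACACABCACCA ⇒ CA·C·CA·CA·C·CA·CA·C·CA·C·CA·C·AB·CA·C·CA·CA·C
    A ↦ C
    B ↦ AB
    C ↦ CA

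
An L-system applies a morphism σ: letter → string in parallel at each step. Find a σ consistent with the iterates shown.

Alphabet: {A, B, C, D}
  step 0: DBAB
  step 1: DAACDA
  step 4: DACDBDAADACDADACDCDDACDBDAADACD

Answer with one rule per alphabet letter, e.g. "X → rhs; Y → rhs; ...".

A->CD, B->A, C->B, D->DA

  step 0 ⇒ step 1: DBAB ⇒ DA·A·CD·A
    A ↦ CD
    B ↦ A
    D ↦ DA
    C ↦ B  (constrained at step 1)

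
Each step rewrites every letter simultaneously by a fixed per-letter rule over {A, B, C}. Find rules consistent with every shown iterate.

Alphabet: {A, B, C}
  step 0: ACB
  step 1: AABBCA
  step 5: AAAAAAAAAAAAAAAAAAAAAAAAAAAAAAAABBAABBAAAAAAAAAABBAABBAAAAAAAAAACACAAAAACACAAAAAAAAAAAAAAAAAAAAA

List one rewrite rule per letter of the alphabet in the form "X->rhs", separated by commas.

  step 0 ⇒ step 1: ACB ⇒ AA·BB·CA
    A ↦ AA
    B ↦ CA
    C ↦ BB

A->AA, B->CA, C->BB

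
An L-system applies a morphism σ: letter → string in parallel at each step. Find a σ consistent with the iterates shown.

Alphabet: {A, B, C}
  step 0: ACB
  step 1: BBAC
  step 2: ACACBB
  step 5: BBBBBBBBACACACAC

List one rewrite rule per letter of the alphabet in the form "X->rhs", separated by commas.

  step 1 ⇒ step 2: BBAC ⇒ AC·AC·B·B
    A ↦ B
    B ↦ AC
    C ↦ B

A->B, B->AC, C->B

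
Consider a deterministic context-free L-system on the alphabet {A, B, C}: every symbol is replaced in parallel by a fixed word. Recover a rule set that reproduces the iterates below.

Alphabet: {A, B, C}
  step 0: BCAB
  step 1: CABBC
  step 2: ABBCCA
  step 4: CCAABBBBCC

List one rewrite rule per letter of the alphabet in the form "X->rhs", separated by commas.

  step 1 ⇒ step 2: CABBC ⇒ A·BB·C·C·A
    A ↦ BB
    B ↦ C
    C ↦ A

A->BB, B->C, C->A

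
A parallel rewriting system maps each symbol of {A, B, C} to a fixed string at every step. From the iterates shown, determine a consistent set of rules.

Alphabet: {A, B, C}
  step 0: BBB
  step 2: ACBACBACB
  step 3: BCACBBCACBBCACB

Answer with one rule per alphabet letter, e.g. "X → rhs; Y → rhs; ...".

  step 2 ⇒ step 3: ACBACBACB ⇒ BC·A·CB·BC·A·CB·BC·A·CB
    A ↦ BC
    B ↦ CB
    C ↦ A

A->BC, B->CB, C->A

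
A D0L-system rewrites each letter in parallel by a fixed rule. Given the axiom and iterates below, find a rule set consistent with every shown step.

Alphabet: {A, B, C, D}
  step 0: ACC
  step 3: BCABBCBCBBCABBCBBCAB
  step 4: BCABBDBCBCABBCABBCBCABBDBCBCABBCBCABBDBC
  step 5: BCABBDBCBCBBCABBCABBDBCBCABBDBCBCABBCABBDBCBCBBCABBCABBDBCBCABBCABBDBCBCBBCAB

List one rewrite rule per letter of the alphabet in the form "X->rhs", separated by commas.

A->BD, B->BC, C->AB, D->B

  step 4 ⇒ step 5: BCABBDBCBCABBCABBCBCABBDBCBCABBCBCABBDBC ⇒ BC·AB·BD·BC·BC·B·BC·AB·BC·AB·BD·BC·BC·AB·BD·BC·BC·AB·BC·AB·BD·BC·BC·B·BC·AB·BC·AB·BD·BC·BC·AB·BC·AB·BD·BC·BC·B·BC·AB
    A ↦ BD
    B ↦ BC
    C ↦ AB
    D ↦ B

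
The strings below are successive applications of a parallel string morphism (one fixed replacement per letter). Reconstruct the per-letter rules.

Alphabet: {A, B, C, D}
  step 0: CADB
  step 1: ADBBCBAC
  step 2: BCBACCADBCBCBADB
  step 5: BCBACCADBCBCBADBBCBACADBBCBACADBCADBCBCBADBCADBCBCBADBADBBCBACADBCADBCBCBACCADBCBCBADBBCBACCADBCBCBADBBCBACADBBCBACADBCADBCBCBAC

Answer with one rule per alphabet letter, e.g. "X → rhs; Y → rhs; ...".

A->BCB, B->C, C->ADB, D->A

  step 1 ⇒ step 2: ADBBCBAC ⇒ BCB·A·C·C·ADB·C·BCB·ADB
    A ↦ BCB
    B ↦ C
    C ↦ ADB
    D ↦ A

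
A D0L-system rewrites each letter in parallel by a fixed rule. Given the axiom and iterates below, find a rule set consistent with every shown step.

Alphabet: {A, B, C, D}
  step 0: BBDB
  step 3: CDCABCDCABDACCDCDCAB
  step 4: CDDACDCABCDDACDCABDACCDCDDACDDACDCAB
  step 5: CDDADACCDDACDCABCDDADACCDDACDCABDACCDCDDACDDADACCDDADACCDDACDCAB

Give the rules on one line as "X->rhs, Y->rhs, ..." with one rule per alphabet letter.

A->C, B->AB, C->CD, D->DA

  step 4 ⇒ step 5: CDDACDCABCDDACDCABDACCDCDDACDDACDCAB ⇒ CD·DA·DA·C·CD·DA·CD·C·AB·CD·DA·DA·C·CD·DA·CD·C·AB·DA·C·CD·CD·DA·CD·DA·DA·C·CD·DA·DA·C·CD·DA·CD·C·AB
    A ↦ C
    B ↦ AB
    C ↦ CD
    D ↦ DA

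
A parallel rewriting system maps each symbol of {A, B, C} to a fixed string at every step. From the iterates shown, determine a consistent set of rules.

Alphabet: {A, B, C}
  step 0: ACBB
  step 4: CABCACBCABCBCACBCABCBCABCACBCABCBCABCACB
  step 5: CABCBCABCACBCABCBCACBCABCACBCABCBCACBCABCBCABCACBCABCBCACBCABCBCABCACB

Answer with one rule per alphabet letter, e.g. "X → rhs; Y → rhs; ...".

  step 4 ⇒ step 5: CABCACBCABCBCACBCABCBCABCACBCABCBCABCACB ⇒ CA·B·CB·CA·B·CA·CB·CA·B·CB·CA·CB·CA·B·CA·CB·CA·B·CB·CA·CB·CA·B·CB·CA·B·CA·CB·CA·B·CB·CA·CB·CA·B·CB·CA·B·CA·CB
    A ↦ B
    B ↦ CB
    C ↦ CA

A->B, B->CB, C->CA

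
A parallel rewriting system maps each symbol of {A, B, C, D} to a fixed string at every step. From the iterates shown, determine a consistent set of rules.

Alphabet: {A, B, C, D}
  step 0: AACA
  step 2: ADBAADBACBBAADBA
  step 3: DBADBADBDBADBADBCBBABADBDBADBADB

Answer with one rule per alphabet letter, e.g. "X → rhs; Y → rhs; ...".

A->DB, B->BA, C->CB, D->AD

  step 2 ⇒ step 3: ADBAADBACBBAADBA ⇒ DB·AD·BA·DB·DB·AD·BA·DB·CB·BA·BA·DB·DB·AD·BA·DB
    A ↦ DB
    B ↦ BA
    C ↦ CB
    D ↦ AD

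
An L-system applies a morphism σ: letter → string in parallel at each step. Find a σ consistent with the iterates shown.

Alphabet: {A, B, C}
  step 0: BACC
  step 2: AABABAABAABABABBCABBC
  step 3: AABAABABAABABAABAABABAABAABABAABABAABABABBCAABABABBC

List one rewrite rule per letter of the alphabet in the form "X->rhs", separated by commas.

A->AAB, B->AB, C->BC

  step 2 ⇒ step 3: AABABAABAABABABBCABBC ⇒ AAB·AAB·AB·AAB·AB·AAB·AAB·AB·AAB·AAB·AB·AAB·AB·AAB·AB·AB·BC·AAB·AB·AB·BC
    A ↦ AAB
    B ↦ AB
    C ↦ BC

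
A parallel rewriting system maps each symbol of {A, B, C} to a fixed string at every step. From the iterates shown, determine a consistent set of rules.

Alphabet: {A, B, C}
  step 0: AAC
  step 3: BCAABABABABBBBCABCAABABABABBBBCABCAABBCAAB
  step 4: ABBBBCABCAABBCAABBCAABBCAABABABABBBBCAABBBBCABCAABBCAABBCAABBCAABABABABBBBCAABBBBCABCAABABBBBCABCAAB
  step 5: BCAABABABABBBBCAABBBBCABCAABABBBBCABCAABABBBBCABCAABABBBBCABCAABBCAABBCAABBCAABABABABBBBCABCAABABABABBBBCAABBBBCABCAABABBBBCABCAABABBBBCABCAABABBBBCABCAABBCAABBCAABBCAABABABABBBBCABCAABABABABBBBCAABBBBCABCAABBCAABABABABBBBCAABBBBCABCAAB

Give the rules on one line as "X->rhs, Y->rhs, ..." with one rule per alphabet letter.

A->BCA, B->AB, C->BB

  step 4 ⇒ step 5: ABBBBCABCAABBCAABBCAABBCAABABABABBBBCAABBBBCABCAABBCAABBCAABBCAABABABABBBBCAABBBBCABCAABABBBBCABCAAB ⇒ BCA·AB·AB·AB·AB·BB·BCA·AB·BB·BCA·BCA·AB·AB·BB·BCA·BCA·AB·AB·BB·BCA·BCA·AB·AB·BB·BCA·BCA·AB·BCA·AB·BCA·AB·BCA·AB·AB·AB·AB·BB·BCA·BCA·AB·AB·AB·AB·BB·BCA·AB·BB·BCA·BCA·AB·AB·BB·BCA·BCA·AB·AB·BB·BCA·BCA·AB·AB·BB·BCA·BCA·AB·BCA·AB·BCA·AB·BCA·AB·AB·AB·AB·BB·BCA·BCA·AB·AB·AB·AB·BB·BCA·AB·BB·BCA·BCA·AB·BCA·AB·AB·AB·AB·BB·BCA·AB·BB·BCA·BCA·AB
    A ↦ BCA
    B ↦ AB
    C ↦ BB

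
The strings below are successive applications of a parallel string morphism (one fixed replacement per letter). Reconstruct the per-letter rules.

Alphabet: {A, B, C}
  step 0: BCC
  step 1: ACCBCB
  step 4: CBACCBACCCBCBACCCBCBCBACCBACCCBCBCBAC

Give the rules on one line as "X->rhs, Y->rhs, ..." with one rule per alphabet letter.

  step 0 ⇒ step 1: BCC ⇒ AC·CB·CB
    B ↦ AC
    C ↦ CB
    A ↦ C  (constrained at step 1)

A->C, B->AC, C->CB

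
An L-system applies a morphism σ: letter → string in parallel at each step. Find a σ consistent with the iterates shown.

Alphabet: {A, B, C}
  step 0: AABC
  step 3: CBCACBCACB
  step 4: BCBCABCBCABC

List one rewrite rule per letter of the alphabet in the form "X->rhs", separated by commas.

A->CA, B->C, C->B

  step 3 ⇒ step 4: CBCACBCACB ⇒ B·C·B·CA·B·C·B·CA·B·C
    A ↦ CA
    B ↦ C
    C ↦ B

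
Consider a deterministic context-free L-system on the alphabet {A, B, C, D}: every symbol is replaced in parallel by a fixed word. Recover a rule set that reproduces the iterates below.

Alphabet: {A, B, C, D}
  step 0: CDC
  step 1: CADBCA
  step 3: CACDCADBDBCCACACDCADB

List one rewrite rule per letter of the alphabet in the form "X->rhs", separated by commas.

A->CD, B->C, C->CA, D->DB

  step 0 ⇒ step 1: CDC ⇒ CA·DB·CA
    C ↦ CA
    D ↦ DB
    A ↦ CD  (constrained at step 1)
    B ↦ C  (constrained at step 1)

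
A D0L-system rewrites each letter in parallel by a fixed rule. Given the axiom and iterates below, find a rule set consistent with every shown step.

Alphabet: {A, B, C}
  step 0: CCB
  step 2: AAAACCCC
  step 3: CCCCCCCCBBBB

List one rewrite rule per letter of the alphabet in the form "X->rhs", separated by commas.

  step 2 ⇒ step 3: AAAACCCC ⇒ CC·CC·CC·CC·B·B·B·B
    A ↦ CC
    C ↦ B
    B ↦ AA  (constrained at step 0)

A->CC, B->AA, C->B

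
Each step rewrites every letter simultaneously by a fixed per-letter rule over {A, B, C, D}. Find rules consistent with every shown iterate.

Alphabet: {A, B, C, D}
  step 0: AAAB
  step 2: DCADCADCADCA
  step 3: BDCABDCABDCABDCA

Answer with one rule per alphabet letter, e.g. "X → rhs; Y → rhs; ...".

A->CA, B->CA, C->D, D->B

  step 2 ⇒ step 3: DCADCADCADCA ⇒ B·D·CA·B·D·CA·B·D·CA·B·D·CA
    A ↦ CA
    C ↦ D
    D ↦ B
    B ↦ CA  (constrained at step 0)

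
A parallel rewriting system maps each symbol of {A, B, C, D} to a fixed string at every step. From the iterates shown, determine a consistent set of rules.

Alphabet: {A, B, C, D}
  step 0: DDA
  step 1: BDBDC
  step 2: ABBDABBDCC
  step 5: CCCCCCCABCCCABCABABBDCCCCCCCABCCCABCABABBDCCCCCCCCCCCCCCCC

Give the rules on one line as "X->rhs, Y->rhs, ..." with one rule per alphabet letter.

  step 1 ⇒ step 2: BDBDC ⇒ AB·BD·AB·BD·CC
    B ↦ AB
    C ↦ CC
    D ↦ BD
  step 0 ⇒ step 1: DDA ⇒ BD·BD·C
    A ↦ C

A->C, B->AB, C->CC, D->BD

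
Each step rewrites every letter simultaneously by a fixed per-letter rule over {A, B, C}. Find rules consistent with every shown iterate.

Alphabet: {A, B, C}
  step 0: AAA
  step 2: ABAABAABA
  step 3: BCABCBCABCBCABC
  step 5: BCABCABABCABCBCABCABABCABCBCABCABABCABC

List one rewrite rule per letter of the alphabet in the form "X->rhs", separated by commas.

  step 2 ⇒ step 3: ABAABAABA ⇒ BC·A·BC·BC·A·BC·BC·A·BC
    A ↦ BC
    B ↦ A
    C ↦ BA  (constrained at step 3)

A->BC, B->A, C->BA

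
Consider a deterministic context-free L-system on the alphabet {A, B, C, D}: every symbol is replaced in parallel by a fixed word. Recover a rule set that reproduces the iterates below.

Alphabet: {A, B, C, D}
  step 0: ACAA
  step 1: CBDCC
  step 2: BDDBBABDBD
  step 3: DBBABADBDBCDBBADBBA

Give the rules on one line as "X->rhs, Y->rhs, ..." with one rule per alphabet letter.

A->C, B->DB, C->BD, D->BA

  step 2 ⇒ step 3: BDDBBABDBD ⇒ DB·BA·BA·DB·DB·C·DB·BA·DB·BA
    A ↦ C
    B ↦ DB
    D ↦ BA
  step 0 ⇒ step 1: ACAA ⇒ C·BD·C·C
    C ↦ BD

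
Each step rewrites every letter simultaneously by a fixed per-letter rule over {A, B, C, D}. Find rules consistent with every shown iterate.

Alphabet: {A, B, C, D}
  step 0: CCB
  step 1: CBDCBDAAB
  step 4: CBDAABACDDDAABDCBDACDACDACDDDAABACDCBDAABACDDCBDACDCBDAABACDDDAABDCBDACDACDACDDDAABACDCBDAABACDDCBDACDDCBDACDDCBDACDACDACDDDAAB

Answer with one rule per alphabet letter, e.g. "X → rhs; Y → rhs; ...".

A->D, B->AAB, C->CBD, D->ACD

  step 0 ⇒ step 1: CCB ⇒ CBD·CBD·AAB
    B ↦ AAB
    C ↦ CBD
    A ↦ D  (constrained at step 1)
    D ↦ ACD  (constrained at step 1)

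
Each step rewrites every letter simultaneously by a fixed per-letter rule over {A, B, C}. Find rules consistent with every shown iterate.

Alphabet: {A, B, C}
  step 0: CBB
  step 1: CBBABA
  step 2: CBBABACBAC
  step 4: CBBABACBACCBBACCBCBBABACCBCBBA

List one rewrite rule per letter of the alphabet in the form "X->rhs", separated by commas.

A->C, B->BA, C->CB

  step 1 ⇒ step 2: CBBABA ⇒ CB·BA·BA·C·BA·C
    A ↦ C
    B ↦ BA
    C ↦ CB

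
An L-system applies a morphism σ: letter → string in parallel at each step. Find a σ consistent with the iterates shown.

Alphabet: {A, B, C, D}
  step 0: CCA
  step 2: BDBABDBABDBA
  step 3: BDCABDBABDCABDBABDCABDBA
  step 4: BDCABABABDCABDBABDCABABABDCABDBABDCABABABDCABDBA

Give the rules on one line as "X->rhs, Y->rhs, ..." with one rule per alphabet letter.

  step 3 ⇒ step 4: BDCABDBABDCABDBABDCABDBA ⇒ BD·CA·BA·BA·BD·CA·BD·BA·BD·CA·BA·BA·BD·CA·BD·BA·BD·CA·BA·BA·BD·CA·BD·BA
    A ↦ BA
    B ↦ BD
    C ↦ BA
    D ↦ CA

A->BA, B->BD, C->BA, D->CA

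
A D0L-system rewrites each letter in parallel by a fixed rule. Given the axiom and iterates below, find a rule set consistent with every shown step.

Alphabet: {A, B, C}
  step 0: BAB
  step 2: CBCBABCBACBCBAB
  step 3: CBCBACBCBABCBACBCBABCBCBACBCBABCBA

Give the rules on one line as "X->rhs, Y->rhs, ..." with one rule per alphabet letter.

A->B, B->CBA, C->CB

  step 2 ⇒ step 3: CBCBABCBACBCBAB ⇒ CB·CBA·CB·CBA·B·CBA·CB·CBA·B·CB·CBA·CB·CBA·B·CBA
    A ↦ B
    B ↦ CBA
    C ↦ CB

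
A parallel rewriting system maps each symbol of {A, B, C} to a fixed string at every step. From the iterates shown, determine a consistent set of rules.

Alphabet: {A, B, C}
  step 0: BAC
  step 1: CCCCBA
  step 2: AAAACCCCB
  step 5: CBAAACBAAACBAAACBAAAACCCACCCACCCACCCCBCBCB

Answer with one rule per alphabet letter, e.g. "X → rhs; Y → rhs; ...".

  step 1 ⇒ step 2: CCCCBA ⇒ A·A·A·A·CCC·CB
    A ↦ CB
    B ↦ CCC
    C ↦ A

A->CB, B->CCC, C->A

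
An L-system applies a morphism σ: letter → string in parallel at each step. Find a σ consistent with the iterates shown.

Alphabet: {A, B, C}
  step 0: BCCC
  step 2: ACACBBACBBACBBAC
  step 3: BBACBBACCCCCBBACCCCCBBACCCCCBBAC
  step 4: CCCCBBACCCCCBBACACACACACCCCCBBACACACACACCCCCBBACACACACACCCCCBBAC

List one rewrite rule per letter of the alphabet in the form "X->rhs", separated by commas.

A->BB, B->CC, C->AC

  step 3 ⇒ step 4: BBACBBACCCCCBBACCCCCBBACCCCCBBAC ⇒ CC·CC·BB·AC·CC·CC·BB·AC·AC·AC·AC·AC·CC·CC·BB·AC·AC·AC·AC·AC·CC·CC·BB·AC·AC·AC·AC·AC·CC·CC·BB·AC
    A ↦ BB
    B ↦ CC
    C ↦ AC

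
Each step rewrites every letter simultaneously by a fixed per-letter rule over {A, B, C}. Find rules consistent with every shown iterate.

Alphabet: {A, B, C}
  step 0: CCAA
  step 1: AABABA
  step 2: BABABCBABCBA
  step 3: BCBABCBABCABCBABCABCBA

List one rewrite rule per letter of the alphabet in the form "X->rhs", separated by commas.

A->BA, B->BC, C->A

  step 2 ⇒ step 3: BABABCBABCBA ⇒ BC·BA·BC·BA·BC·A·BC·BA·BC·A·BC·BA
    A ↦ BA
    B ↦ BC
    C ↦ A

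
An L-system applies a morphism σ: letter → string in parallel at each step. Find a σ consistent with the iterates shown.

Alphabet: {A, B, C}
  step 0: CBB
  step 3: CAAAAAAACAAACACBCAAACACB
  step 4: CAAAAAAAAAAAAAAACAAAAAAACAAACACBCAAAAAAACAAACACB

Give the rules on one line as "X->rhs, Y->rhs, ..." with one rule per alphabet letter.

A->AA, B->CB, C->CA

  step 3 ⇒ step 4: CAAAAAAACAAACACBCAAACACB ⇒ CA·AA·AA·AA·AA·AA·AA·AA·CA·AA·AA·AA·CA·AA·CA·CB·CA·AA·AA·AA·CA·AA·CA·CB
    A ↦ AA
    B ↦ CB
    C ↦ CA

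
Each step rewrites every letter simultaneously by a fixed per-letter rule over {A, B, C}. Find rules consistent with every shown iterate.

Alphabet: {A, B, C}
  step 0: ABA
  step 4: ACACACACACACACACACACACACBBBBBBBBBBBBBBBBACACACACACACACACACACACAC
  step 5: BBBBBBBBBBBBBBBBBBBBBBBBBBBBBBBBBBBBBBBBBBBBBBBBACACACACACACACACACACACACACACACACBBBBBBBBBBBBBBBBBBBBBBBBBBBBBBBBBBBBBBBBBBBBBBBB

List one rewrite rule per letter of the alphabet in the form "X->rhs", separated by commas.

  step 4 ⇒ step 5: ACACACACACACACACACACACACBBBBBBBBBBBBBBBBACACACACACACACACACACACAC ⇒ BBB·B·BBB·B·BBB·B·BBB·B·BBB·B·BBB·B·BBB·B·BBB·B·BBB·B·BBB·B·BBB·B·BBB·B·AC·AC·AC·AC·AC·AC·AC·AC·AC·AC·AC·AC·AC·AC·AC·AC·BBB·B·BBB·B·BBB·B·BBB·B·BBB·B·BBB·B·BBB·B·BBB·B·BBB·B·BBB·B·BBB·B·BBB·B
    A ↦ BBB
    B ↦ AC
    C ↦ B

A->BBB, B->AC, C->B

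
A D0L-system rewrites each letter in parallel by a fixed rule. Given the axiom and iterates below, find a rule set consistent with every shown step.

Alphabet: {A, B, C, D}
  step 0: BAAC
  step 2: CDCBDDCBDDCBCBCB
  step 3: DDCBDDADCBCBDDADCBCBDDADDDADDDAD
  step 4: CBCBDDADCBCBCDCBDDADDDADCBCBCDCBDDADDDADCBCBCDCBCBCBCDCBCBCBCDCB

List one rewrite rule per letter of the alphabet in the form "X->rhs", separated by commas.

  step 3 ⇒ step 4: DDCBDDADCBCBDDADCBCBDDADDDADDDAD ⇒ CB·CB·DD·AD·CB·CB·CD·CB·DD·AD·DD·AD·CB·CB·CD·CB·DD·AD·DD·AD·CB·CB·CD·CB·CB·CB·CD·CB·CB·CB·CD·CB
    A ↦ CD
    B ↦ AD
    C ↦ DD
    D ↦ CB

A->CD, B->AD, C->DD, D->CB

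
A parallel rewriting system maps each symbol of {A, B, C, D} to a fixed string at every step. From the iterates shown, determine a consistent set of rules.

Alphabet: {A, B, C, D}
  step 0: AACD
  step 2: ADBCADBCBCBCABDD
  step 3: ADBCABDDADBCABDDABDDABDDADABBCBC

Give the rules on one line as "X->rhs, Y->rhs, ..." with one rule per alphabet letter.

A->AD, B->AB, C->DD, D->BC

  step 2 ⇒ step 3: ADBCADBCBCBCABDD ⇒ AD·BC·AB·DD·AD·BC·AB·DD·AB·DD·AB·DD·AD·AB·BC·BC
    A ↦ AD
    B ↦ AB
    C ↦ DD
    D ↦ BC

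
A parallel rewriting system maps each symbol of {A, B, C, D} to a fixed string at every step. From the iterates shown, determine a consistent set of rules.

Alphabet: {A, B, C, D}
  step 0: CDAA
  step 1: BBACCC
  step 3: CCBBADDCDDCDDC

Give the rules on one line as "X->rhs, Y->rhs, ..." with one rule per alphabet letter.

  step 0 ⇒ step 1: CDAA ⇒ BBA·C·C·C
    A ↦ C
    C ↦ BBA
    D ↦ C
    B ↦ D  (constrained at step 1)

A->C, B->D, C->BBA, D->C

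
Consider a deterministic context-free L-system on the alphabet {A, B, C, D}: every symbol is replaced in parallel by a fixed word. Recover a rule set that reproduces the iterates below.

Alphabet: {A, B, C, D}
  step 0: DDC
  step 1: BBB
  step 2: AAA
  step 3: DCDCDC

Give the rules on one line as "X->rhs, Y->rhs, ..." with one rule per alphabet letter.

  step 2 ⇒ step 3: AAA ⇒ DC·DC·DC
    A ↦ DC
  step 1 ⇒ step 2: BBB ⇒ A·A·A
    B ↦ A
  step 0 ⇒ step 1: DDC ⇒ B·B·B
    C ↦ B
  step 0 ⇒ step 1: DDC ⇒ B·B·B
    D ↦ B

A->DC, B->A, C->B, D->B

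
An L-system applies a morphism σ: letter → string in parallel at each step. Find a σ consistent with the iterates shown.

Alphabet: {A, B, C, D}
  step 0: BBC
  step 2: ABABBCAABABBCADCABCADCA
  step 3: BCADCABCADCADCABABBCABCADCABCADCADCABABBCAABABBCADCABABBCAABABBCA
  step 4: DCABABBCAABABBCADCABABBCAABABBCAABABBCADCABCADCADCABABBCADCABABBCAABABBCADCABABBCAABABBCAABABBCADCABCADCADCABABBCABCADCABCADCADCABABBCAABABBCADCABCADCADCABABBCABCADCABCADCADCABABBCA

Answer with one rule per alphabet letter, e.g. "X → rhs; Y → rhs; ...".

A->BCA, B->DCA, C->BAB, D->A

  step 3 ⇒ step 4: BCADCABCADCADCABABBCABCADCABCADCADCABABBCAABABBCADCABABBCAABABBCA ⇒ DCA·BAB·BCA·A·BAB·BCA·DCA·BAB·BCA·A·BAB·BCA·A·BAB·BCA·DCA·BCA·DCA·DCA·BAB·BCA·DCA·BAB·BCA·A·BAB·BCA·DCA·BAB·BCA·A·BAB·BCA·A·BAB·BCA·DCA·BCA·DCA·DCA·BAB·BCA·BCA·DCA·BCA·DCA·DCA·BAB·BCA·A·BAB·BCA·DCA·BCA·DCA·DCA·BAB·BCA·BCA·DCA·BCA·DCA·DCA·BAB·BCA
    A ↦ BCA
    B ↦ DCA
    C ↦ BAB
    D ↦ A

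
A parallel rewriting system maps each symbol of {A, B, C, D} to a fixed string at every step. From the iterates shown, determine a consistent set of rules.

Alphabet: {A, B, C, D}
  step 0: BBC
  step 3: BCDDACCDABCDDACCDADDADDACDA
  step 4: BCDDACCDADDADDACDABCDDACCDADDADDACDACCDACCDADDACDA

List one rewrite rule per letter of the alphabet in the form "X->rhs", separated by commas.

  step 3 ⇒ step 4: BCDDACCDABCDDACCDADDADDACDA ⇒ BC·DDA·C·C·DA·DDA·DDA·C·DA·BC·DDA·C·C·DA·DDA·DDA·C·DA·C·C·DA·C·C·DA·DDA·C·DA
    A ↦ DA
    B ↦ BC
    C ↦ DDA
    D ↦ C

A->DA, B->BC, C->DDA, D->C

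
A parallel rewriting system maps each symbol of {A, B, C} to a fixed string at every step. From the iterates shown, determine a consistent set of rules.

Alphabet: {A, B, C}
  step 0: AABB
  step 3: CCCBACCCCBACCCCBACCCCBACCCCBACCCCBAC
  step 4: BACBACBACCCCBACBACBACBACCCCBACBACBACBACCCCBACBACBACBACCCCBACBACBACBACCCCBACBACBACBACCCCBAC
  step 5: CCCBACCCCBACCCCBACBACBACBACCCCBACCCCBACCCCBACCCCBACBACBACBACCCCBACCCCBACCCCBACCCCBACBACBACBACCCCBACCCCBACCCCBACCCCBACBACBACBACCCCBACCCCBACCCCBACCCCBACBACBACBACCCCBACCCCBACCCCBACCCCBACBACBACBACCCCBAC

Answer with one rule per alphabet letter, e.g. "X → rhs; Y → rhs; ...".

A->CC, B->C, C->BAC

  step 4 ⇒ step 5: BACBACBACCCCBACBACBACBACCCCBACBACBACBACCCCBACBACBACBACCCCBACBACBACBACCCCBACBACBACBACCCCBAC ⇒ C·CC·BAC·C·CC·BAC·C·CC·BAC·BAC·BAC·BAC·C·CC·BAC·C·CC·BAC·C·CC·BAC·C·CC·BAC·BAC·BAC·BAC·C·CC·BAC·C·CC·BAC·C·CC·BAC·C·CC·BAC·BAC·BAC·BAC·C·CC·BAC·C·CC·BAC·C·CC·BAC·C·CC·BAC·BAC·BAC·BAC·C·CC·BAC·C·CC·BAC·C·CC·BAC·C·CC·BAC·BAC·BAC·BAC·C·CC·BAC·C·CC·BAC·C·CC·BAC·C·CC·BAC·BAC·BAC·BAC·C·CC·BAC
    A ↦ CC
    B ↦ C
    C ↦ BAC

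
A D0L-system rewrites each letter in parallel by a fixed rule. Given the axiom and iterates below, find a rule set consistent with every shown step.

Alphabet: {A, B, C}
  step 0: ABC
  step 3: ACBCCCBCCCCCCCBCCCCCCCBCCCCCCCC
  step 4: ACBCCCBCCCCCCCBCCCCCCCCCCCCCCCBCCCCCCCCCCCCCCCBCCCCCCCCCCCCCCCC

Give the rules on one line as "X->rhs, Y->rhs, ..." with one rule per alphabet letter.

A->ACB, B->CB, C->CC

  step 3 ⇒ step 4: ACBCCCBCCCCCCCBCCCCCCCBCCCCCCCC ⇒ ACB·CC·CB·CC·CC·CC·CB·CC·CC·CC·CC·CC·CC·CC·CB·CC·CC·CC·CC·CC·CC·CC·CB·CC·CC·CC·CC·CC·CC·CC·CC
    A ↦ ACB
    B ↦ CB
    C ↦ CC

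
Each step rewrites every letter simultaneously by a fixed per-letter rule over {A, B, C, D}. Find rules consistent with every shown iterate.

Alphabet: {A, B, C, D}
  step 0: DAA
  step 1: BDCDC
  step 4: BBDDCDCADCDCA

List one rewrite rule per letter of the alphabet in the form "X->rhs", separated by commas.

  step 0 ⇒ step 1: DAA ⇒ B·DC·DC
    A ↦ DC
    D ↦ B
    B ↦ A  (constrained at step 1)
    C ↦ BD  (constrained at step 1)

A->DC, B->A, C->BD, D->B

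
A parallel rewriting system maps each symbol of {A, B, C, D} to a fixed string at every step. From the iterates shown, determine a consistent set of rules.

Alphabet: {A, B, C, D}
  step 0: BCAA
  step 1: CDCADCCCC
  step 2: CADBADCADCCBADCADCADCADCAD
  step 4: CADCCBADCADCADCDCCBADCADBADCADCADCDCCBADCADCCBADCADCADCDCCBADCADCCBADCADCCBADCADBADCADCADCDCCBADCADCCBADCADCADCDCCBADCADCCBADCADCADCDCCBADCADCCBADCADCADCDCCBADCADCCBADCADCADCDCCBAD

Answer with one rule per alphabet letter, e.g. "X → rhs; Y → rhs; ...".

  step 1 ⇒ step 2: CDCADCCCC ⇒ CAD·BAD·CAD·CC·BAD·CAD·CAD·CAD·CAD
    A ↦ CC
    C ↦ CAD
    D ↦ BAD
  step 0 ⇒ step 1: BCAA ⇒ CD·CAD·CC·CC
    B ↦ CD

A->CC, B->CD, C->CAD, D->BAD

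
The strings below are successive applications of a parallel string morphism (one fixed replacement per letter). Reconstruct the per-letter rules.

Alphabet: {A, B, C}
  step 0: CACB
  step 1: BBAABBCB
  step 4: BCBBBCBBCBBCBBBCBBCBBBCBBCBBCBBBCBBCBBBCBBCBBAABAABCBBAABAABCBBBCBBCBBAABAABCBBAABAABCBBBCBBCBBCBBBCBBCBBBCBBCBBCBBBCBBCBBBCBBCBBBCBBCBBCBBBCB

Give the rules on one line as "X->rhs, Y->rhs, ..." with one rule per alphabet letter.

A->BAA, B->BCB, C->B

  step 0 ⇒ step 1: CACB ⇒ B·BAA·B·BCB
    A ↦ BAA
    B ↦ BCB
    C ↦ B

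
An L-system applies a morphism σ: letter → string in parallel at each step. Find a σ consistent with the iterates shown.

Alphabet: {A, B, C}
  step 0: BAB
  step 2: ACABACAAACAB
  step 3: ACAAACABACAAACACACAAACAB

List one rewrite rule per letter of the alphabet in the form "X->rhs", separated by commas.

  step 2 ⇒ step 3: ACABACAAACAB ⇒ AC·AA·AC·AB·AC·AA·AC·AC·AC·AA·AC·AB
    A ↦ AC
    B ↦ AB
    C ↦ AA

A->AC, B->AB, C->AA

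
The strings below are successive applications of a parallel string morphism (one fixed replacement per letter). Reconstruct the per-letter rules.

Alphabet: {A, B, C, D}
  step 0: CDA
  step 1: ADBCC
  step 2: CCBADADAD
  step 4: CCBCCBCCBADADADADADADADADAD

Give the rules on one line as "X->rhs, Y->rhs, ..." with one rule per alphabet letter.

  step 1 ⇒ step 2: ADBCC ⇒ CC·B·AD·AD·AD
    A ↦ CC
    B ↦ AD
    C ↦ AD
    D ↦ B

A->CC, B->AD, C->AD, D->B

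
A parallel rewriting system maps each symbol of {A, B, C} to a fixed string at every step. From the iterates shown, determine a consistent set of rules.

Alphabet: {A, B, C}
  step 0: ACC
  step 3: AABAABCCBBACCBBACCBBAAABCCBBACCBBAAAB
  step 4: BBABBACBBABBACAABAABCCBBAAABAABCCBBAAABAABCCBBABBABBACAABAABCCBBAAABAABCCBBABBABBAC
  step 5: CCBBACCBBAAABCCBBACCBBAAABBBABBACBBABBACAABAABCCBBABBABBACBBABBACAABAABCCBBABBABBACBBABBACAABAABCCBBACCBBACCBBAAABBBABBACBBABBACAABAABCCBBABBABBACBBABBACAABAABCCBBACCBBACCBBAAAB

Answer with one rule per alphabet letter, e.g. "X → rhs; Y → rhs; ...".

A->BBA, B->C, C->AAB

  step 4 ⇒ step 5: BBABBACBBABBACAABAABCCBBAAABAABCCBBAAABAABCCBBABBABBACAABAABCCBBAAABAABCCBBABBABBAC ⇒ C·C·BBA·C·C·BBA·AAB·C·C·BBA·C·C·BBA·AAB·BBA·BBA·C·BBA·BBA·C·AAB·AAB·C·C·BBA·BBA·BBA·C·BBA·BBA·C·AAB·AAB·C·C·BBA·BBA·BBA·C·BBA·BBA·C·AAB·AAB·C·C·BBA·C·C·BBA·C·C·BBA·AAB·BBA·BBA·C·BBA·BBA·C·AAB·AAB·C·C·BBA·BBA·BBA·C·BBA·BBA·C·AAB·AAB·C·C·BBA·C·C·BBA·C·C·BBA·AAB
    A ↦ BBA
    B ↦ C
    C ↦ AAB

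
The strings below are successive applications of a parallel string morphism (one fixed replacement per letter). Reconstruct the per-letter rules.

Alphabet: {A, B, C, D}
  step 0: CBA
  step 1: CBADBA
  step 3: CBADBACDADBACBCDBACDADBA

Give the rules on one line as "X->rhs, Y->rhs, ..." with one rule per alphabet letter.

A->BA, B->AD, C->CB, D->CD

  step 0 ⇒ step 1: CBA ⇒ CB·AD·BA
    A ↦ BA
    B ↦ AD
    C ↦ CB
    D ↦ CD  (constrained at step 1)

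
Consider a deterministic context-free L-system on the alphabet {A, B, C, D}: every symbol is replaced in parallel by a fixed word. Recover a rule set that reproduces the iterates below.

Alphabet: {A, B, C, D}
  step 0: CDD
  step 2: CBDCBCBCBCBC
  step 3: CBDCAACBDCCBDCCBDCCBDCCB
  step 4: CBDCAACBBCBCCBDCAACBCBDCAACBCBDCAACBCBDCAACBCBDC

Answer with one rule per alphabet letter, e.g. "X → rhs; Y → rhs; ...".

  step 3 ⇒ step 4: CBDCAACBDCCBDCCBDCCBDCCB ⇒ CB·DC·AA·CB·BC·BC·CB·DC·AA·CB·CB·DC·AA·CB·CB·DC·AA·CB·CB·DC·AA·CB·CB·DC
    A ↦ BC
    B ↦ DC
    C ↦ CB
    D ↦ AA

A->BC, B->DC, C->CB, D->AA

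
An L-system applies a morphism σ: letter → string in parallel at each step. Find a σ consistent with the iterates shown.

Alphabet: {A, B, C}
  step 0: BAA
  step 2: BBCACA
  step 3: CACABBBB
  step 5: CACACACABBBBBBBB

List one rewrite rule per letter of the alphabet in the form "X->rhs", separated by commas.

  step 2 ⇒ step 3: BBCACA ⇒ CA·CA·B·B·B·B
    A ↦ B
    B ↦ CA
    C ↦ B

A->B, B->CA, C->B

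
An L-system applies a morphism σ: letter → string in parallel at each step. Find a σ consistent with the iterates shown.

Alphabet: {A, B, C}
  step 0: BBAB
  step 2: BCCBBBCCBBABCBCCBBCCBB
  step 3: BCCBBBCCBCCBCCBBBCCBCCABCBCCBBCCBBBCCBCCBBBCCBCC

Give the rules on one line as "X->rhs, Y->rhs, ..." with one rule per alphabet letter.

A->ABC, B->BCC, C->B

  step 2 ⇒ step 3: BCCBBBCCBBABCBCCBBCCBB ⇒ BCC·B·B·BCC·BCC·BCC·B·B·BCC·BCC·ABC·BCC·B·BCC·B·B·BCC·BCC·B·B·BCC·BCC
    A ↦ ABC
    B ↦ BCC
    C ↦ B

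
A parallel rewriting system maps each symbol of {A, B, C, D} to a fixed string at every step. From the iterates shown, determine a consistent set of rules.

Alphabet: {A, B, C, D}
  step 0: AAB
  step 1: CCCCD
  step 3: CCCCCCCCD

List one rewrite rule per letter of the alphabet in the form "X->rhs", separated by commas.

A->CC, B->D, C->A, D->B

  step 0 ⇒ step 1: AAB ⇒ CC·CC·D
    A ↦ CC
    B ↦ D
    C ↦ A  (constrained at step 1)
    D ↦ B  (constrained at step 1)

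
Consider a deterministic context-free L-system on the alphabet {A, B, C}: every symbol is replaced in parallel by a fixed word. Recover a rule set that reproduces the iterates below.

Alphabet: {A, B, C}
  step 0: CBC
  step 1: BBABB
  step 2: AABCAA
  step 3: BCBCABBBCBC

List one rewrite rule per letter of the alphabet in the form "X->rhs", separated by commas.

  step 2 ⇒ step 3: AABCAA ⇒ BC·BC·A·BB·BC·BC
    A ↦ BC
    B ↦ A
    C ↦ BB

A->BC, B->A, C->BB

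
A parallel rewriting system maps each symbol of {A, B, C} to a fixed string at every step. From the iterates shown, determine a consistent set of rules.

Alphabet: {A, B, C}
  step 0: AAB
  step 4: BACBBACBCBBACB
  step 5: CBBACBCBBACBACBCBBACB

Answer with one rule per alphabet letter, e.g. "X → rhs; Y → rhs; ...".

  step 4 ⇒ step 5: BACBBACBCBBACB ⇒ CB·B·A·CB·CB·B·A·CB·A·CB·CB·B·A·CB
    A ↦ B
    B ↦ CB
    C ↦ A

A->B, B->CB, C->A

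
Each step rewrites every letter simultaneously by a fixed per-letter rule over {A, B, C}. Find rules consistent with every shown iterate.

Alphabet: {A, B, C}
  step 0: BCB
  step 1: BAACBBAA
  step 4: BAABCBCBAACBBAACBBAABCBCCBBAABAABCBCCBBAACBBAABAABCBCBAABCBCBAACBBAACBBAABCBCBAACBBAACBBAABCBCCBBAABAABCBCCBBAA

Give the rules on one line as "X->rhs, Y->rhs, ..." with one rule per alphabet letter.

  step 0 ⇒ step 1: BCB ⇒ BAA·CB·BAA
    B ↦ BAA
    C ↦ CB
    A ↦ BC  (constrained at step 1)

A->BC, B->BAA, C->CB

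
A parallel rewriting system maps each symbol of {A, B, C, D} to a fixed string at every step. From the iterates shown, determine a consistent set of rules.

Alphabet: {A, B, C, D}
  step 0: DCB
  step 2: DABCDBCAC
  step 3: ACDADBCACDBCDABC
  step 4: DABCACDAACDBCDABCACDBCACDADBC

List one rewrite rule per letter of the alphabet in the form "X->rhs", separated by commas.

  step 3 ⇒ step 4: ACDADBCACDBCDABC ⇒ DA·BC·AC·DA·AC·D·BC·DA·BC·AC·D·BC·AC·DA·D·BC
    A ↦ DA
    B ↦ D
    C ↦ BC
    D ↦ AC

A->DA, B->D, C->BC, D->AC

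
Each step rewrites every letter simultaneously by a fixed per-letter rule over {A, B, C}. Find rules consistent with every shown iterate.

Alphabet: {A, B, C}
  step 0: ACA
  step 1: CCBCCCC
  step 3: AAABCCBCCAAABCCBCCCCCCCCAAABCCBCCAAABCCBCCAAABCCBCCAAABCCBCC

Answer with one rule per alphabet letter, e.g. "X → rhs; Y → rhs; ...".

  step 0 ⇒ step 1: ACA ⇒ CC·BCC·CC
    A ↦ CC
    C ↦ BCC
    B ↦ AAA  (constrained at step 1)

A->CC, B->AAA, C->BCC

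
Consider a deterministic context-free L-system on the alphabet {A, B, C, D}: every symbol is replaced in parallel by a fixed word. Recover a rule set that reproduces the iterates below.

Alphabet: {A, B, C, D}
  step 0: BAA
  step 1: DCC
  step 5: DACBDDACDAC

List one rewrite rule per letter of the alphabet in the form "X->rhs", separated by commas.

A->C, B->D, C->B, D->DA

  step 0 ⇒ step 1: BAA ⇒ D·C·C
    A ↦ C
    B ↦ D
    C ↦ B  (constrained at step 1)
    D ↦ DA  (constrained at step 1)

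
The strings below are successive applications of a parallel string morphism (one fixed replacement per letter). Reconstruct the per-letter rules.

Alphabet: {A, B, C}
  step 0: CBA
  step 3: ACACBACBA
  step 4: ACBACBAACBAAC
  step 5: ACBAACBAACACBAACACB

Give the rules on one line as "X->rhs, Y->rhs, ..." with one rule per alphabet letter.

A->AC, B->A, C->B

  step 4 ⇒ step 5: ACBACBAACBAAC ⇒ AC·B·A·AC·B·A·AC·AC·B·A·AC·AC·B
    A ↦ AC
    B ↦ A
    C ↦ B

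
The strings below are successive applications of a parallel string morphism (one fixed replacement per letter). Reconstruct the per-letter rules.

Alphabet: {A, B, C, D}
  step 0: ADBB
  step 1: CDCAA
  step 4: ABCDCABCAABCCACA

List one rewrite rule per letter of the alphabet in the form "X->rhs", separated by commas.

A->C, B->A, C->AB, D->DC

  step 0 ⇒ step 1: ADBB ⇒ C·DC·A·A
    A ↦ C
    B ↦ A
    D ↦ DC
    C ↦ AB  (constrained at step 1)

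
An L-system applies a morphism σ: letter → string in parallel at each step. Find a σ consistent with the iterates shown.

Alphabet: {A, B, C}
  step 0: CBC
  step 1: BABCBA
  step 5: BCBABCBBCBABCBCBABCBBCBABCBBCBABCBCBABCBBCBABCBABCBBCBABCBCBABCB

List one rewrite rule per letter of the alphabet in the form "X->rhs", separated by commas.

A->B, B->BC, C->BA

  step 0 ⇒ step 1: CBC ⇒ BA·BC·BA
    B ↦ BC
    C ↦ BA
    A ↦ B  (constrained at step 1)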